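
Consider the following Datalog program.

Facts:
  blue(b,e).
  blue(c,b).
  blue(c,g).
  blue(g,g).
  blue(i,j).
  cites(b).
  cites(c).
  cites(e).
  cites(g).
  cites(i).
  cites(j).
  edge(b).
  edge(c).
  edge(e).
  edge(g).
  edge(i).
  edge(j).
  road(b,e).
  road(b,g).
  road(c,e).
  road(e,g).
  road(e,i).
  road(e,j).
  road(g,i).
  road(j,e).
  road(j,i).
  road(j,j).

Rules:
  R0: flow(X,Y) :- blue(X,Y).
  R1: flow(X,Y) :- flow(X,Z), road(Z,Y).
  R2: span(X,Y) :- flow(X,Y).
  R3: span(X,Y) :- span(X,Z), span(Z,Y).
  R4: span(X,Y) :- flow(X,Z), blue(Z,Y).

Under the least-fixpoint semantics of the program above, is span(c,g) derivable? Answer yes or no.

yes

round 1: derive flow(b,e) via R0 from blue(b,e)
round 1: derive flow(c,b) via R0 from blue(c,b)
round 1: derive flow(c,g) via R0 from blue(c,g)
round 1: derive flow(g,g) via R0 from blue(g,g)
round 1: derive flow(i,j) via R0 from blue(i,j)
round 2: derive flow(b,g) via R1 from flow(b,e), road(e,g)
round 2: derive flow(b,i) via R1 from flow(b,e), road(e,i)
round 2: derive flow(b,j) via R1 from flow(b,e), road(e,j)
round 2: derive flow(c,e) via R1 from flow(c,b), road(b,e)
round 2: derive flow(c,i) via R1 from flow(c,g), road(g,i)
round 2: derive flow(g,i) via R1 from flow(g,g), road(g,i)
round 2: derive flow(i,e) via R1 from flow(i,j), road(j,e)
round 2: derive flow(i,i) via R1 from flow(i,j), road(j,i)
round 2: derive span(b,e) via R2 from flow(b,e)
round 2: derive span(c,b) via R2 from flow(c,b)
round 2: derive span(c,g) via R2 from flow(c,g)
round 2: derive span(g,g) via R2 from flow(g,g)
round 2: derive span(i,j) via R2 from flow(i,j)
round 2: derive span(c,e) via R4 from flow(c,b), blue(b,e)
round 3: derive flow(c,j) via R1 from flow(c,e), road(e,j)
round 3: derive flow(i,g) via R1 from flow(i,e), road(e,g)
round 3: derive span(b,g) via R2 from flow(b,g)
round 3: derive span(b,i) via R2 from flow(b,i)
round 3: derive span(b,j) via R2 from flow(b,j)
round 3: derive span(c,i) via R2 from flow(c,i)
round 3: derive span(g,i) via R2 from flow(g,i)
round 3: derive span(i,e) via R2 from flow(i,e)
round 3: derive span(i,i) via R2 from flow(i,i)
round 3: derive span(c,j) via R4 from flow(c,i), blue(i,j)
round 3: derive span(g,j) via R4 from flow(g,i), blue(i,j)
round 4: derive span(i,g) via R2 from flow(i,g)
round 4: derive span(g,e) via R3 from span(g,i), span(i,e)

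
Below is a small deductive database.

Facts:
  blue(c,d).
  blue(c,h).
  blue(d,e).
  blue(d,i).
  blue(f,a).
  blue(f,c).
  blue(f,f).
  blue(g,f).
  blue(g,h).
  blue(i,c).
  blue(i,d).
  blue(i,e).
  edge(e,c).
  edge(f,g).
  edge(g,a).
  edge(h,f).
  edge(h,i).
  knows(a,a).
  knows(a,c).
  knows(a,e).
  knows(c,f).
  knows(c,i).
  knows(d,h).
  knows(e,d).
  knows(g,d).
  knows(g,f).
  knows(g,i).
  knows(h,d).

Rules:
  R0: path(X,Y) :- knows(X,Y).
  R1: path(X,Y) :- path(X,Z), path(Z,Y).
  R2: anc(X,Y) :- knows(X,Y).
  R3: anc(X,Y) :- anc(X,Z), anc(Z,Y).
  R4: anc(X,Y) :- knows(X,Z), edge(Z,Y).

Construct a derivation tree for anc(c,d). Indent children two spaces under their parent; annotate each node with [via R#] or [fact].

anc(c,d)  [via R3]
  anc(c,g)  [via R4]
    knows(c,f)  [fact]
    edge(f,g)  [fact]
  anc(g,d)  [via R2]
    knows(g,d)  [fact]

round 1: derive anc(a,a) via R2 from knows(a,a)
round 1: derive anc(a,c) via R2 from knows(a,c)
round 1: derive anc(a,e) via R2 from knows(a,e)
round 1: derive anc(c,f) via R2 from knows(c,f)
round 1: derive anc(c,i) via R2 from knows(c,i)
round 1: derive anc(d,h) via R2 from knows(d,h)
round 1: derive anc(e,d) via R2 from knows(e,d)
round 1: derive anc(g,d) via R2 from knows(g,d)
round 1: derive anc(g,f) via R2 from knows(g,f)
round 1: derive anc(g,i) via R2 from knows(g,i)
round 1: derive anc(h,d) via R2 from knows(h,d)
round 1: derive anc(c,g) via R4 from knows(c,f), edge(f,g)
round 1: derive anc(d,f) via R4 from knows(d,h), edge(h,f)
round 1: derive anc(d,i) via R4 from knows(d,h), edge(h,i)
round 1: derive anc(g,g) via R4 from knows(g,f), edge(f,g)
round 2: derive anc(a,d) via R3 from anc(a,e), anc(e,d)
round 2: derive anc(a,f) via R3 from anc(a,c), anc(c,f)
round 2: derive anc(a,g) via R3 from anc(a,c), anc(c,g)
round 2: derive anc(a,i) via R3 from anc(a,c), anc(c,i)
round 2: derive anc(c,d) via R3 from anc(c,g), anc(g,d)
round 2: derive anc(d,d) via R3 from anc(d,h), anc(h,d)
round 2: derive anc(e,f) via R3 from anc(e,d), anc(d,f)
round 2: derive anc(e,h) via R3 from anc(e,d), anc(d,h)
round 2: derive anc(e,i) via R3 from anc(e,d), anc(d,i)
round 2: derive anc(g,h) via R3 from anc(g,d), anc(d,h)
round 2: derive anc(h,f) via R3 from anc(h,d), anc(d,f)
round 2: derive anc(h,h) via R3 from anc(h,d), anc(d,h)
round 2: derive anc(h,i) via R3 from anc(h,d), anc(d,i)
round 3: derive anc(a,h) via R3 from anc(a,d), anc(d,h)
round 3: derive anc(c,h) via R3 from anc(c,d), anc(d,h)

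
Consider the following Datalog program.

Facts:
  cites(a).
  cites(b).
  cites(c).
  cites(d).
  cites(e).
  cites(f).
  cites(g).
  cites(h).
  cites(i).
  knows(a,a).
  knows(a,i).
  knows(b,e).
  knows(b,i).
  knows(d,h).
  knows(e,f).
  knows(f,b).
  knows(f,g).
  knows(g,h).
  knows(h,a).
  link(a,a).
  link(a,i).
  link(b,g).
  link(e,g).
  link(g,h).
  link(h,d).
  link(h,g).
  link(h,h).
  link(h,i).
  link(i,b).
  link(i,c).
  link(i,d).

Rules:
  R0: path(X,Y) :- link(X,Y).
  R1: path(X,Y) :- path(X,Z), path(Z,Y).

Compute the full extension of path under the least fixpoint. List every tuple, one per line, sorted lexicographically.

path(a,a)
path(a,b)
path(a,c)
path(a,d)
path(a,g)
path(a,h)
path(a,i)
path(b,b)
path(b,c)
path(b,d)
path(b,g)
path(b,h)
path(b,i)
path(e,b)
path(e,c)
path(e,d)
path(e,g)
path(e,h)
path(e,i)
path(g,b)
path(g,c)
path(g,d)
path(g,g)
path(g,h)
path(g,i)
path(h,b)
path(h,c)
path(h,d)
path(h,g)
path(h,h)
path(h,i)
path(i,b)
path(i,c)
path(i,d)
path(i,g)
path(i,h)
path(i,i)

round 1: derive path(a,a) via R0 from link(a,a)
round 1: derive path(a,i) via R0 from link(a,i)
round 1: derive path(b,g) via R0 from link(b,g)
round 1: derive path(e,g) via R0 from link(e,g)
round 1: derive path(g,h) via R0 from link(g,h)
round 1: derive path(h,d) via R0 from link(h,d)
round 1: derive path(h,g) via R0 from link(h,g)
round 1: derive path(h,h) via R0 from link(h,h)
round 1: derive path(h,i) via R0 from link(h,i)
round 1: derive path(i,b) via R0 from link(i,b)
round 1: derive path(i,c) via R0 from link(i,c)
round 1: derive path(i,d) via R0 from link(i,d)
round 2: derive path(a,b) via R1 from path(a,i), path(i,b)
round 2: derive path(a,c) via R1 from path(a,i), path(i,c)
round 2: derive path(a,d) via R1 from path(a,i), path(i,d)
round 2: derive path(b,h) via R1 from path(b,g), path(g,h)
round 2: derive path(e,h) via R1 from path(e,g), path(g,h)
round 2: derive path(g,d) via R1 from path(g,h), path(h,d)
round 2: derive path(g,g) via R1 from path(g,h), path(h,g)
round 2: derive path(g,i) via R1 from path(g,h), path(h,i)
round 2: derive path(h,b) via R1 from path(h,i), path(i,b)
round 2: derive path(h,c) via R1 from path(h,i), path(i,c)
round 2: derive path(i,g) via R1 from path(i,b), path(b,g)
round 3: derive path(a,g) via R1 from path(a,b), path(b,g)
round 3: derive path(a,h) via R1 from path(a,b), path(b,h)
round 3: derive path(b,b) via R1 from path(b,h), path(h,b)
round 3: derive path(b,c) via R1 from path(b,h), path(h,c)
round 3: derive path(b,d) via R1 from path(b,g), path(g,d)
round 3: derive path(b,i) via R1 from path(b,g), path(g,i)
round 3: derive path(e,b) via R1 from path(e,h), path(h,b)
round 3: derive path(e,c) via R1 from path(e,h), path(h,c)
round 3: derive path(e,d) via R1 from path(e,g), path(g,d)
round 3: derive path(e,i) via R1 from path(e,g), path(g,i)
round 3: derive path(g,b) via R1 from path(g,h), path(h,b)
round 3: derive path(g,c) via R1 from path(g,h), path(h,c)
round 3: derive path(i,h) via R1 from path(i,b), path(b,h)
round 3: derive path(i,i) via R1 from path(i,g), path(g,i)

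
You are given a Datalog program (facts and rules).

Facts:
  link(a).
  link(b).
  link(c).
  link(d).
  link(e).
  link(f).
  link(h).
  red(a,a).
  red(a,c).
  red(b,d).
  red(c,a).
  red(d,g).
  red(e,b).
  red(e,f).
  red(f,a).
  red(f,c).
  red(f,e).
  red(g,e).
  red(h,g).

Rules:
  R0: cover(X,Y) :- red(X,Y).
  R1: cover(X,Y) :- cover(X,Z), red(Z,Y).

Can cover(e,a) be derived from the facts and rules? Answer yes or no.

yes

round 1: derive cover(a,a) via R0 from red(a,a)
round 1: derive cover(a,c) via R0 from red(a,c)
round 1: derive cover(b,d) via R0 from red(b,d)
round 1: derive cover(c,a) via R0 from red(c,a)
round 1: derive cover(d,g) via R0 from red(d,g)
round 1: derive cover(e,b) via R0 from red(e,b)
round 1: derive cover(e,f) via R0 from red(e,f)
round 1: derive cover(f,a) via R0 from red(f,a)
round 1: derive cover(f,c) via R0 from red(f,c)
round 1: derive cover(f,e) via R0 from red(f,e)
round 1: derive cover(g,e) via R0 from red(g,e)
round 1: derive cover(h,g) via R0 from red(h,g)
round 2: derive cover(b,g) via R1 from cover(b,d), red(d,g)
round 2: derive cover(c,c) via R1 from cover(c,a), red(a,c)
round 2: derive cover(d,e) via R1 from cover(d,g), red(g,e)
round 2: derive cover(e,a) via R1 from cover(e,f), red(f,a)
round 2: derive cover(e,c) via R1 from cover(e,f), red(f,c)
round 2: derive cover(e,d) via R1 from cover(e,b), red(b,d)
round 2: derive cover(e,e) via R1 from cover(e,f), red(f,e)
round 2: derive cover(f,b) via R1 from cover(f,e), red(e,b)
round 2: derive cover(f,f) via R1 from cover(f,e), red(e,f)
round 2: derive cover(g,b) via R1 from cover(g,e), red(e,b)
round 2: derive cover(g,f) via R1 from cover(g,e), red(e,f)
round 2: derive cover(h,e) via R1 from cover(h,g), red(g,e)
round 3: derive cover(b,e) via R1 from cover(b,g), red(g,e)
round 3: derive cover(d,b) via R1 from cover(d,e), red(e,b)
round 3: derive cover(d,f) via R1 from cover(d,e), red(e,f)
round 3: derive cover(e,g) via R1 from cover(e,d), red(d,g)
round 3: derive cover(f,d) via R1 from cover(f,b), red(b,d)
round 3: derive cover(g,a) via R1 from cover(g,f), red(f,a)
round 3: derive cover(g,c) via R1 from cover(g,f), red(f,c)
round 3: derive cover(g,d) via R1 from cover(g,b), red(b,d)
round 3: derive cover(h,b) via R1 from cover(h,e), red(e,b)
round 3: derive cover(h,f) via R1 from cover(h,e), red(e,f)
round 4: derive cover(b,b) via R1 from cover(b,e), red(e,b)
round 4: derive cover(b,f) via R1 from cover(b,e), red(e,f)
round 4: derive cover(d,a) via R1 from cover(d,f), red(f,a)
round 4: derive cover(d,c) via R1 from cover(d,f), red(f,c)
round 4: derive cover(d,d) via R1 from cover(d,b), red(b,d)
round 4: derive cover(f,g) via R1 from cover(f,d), red(d,g)
round 4: derive cover(g,g) via R1 from cover(g,d), red(d,g)
round 4: derive cover(h,a) via R1 from cover(h,f), red(f,a)
round 4: derive cover(h,c) via R1 from cover(h,f), red(f,c)
round 4: derive cover(h,d) via R1 from cover(h,b), red(b,d)
round 5: derive cover(b,a) via R1 from cover(b,f), red(f,a)
round 5: derive cover(b,c) via R1 from cover(b,f), red(f,c)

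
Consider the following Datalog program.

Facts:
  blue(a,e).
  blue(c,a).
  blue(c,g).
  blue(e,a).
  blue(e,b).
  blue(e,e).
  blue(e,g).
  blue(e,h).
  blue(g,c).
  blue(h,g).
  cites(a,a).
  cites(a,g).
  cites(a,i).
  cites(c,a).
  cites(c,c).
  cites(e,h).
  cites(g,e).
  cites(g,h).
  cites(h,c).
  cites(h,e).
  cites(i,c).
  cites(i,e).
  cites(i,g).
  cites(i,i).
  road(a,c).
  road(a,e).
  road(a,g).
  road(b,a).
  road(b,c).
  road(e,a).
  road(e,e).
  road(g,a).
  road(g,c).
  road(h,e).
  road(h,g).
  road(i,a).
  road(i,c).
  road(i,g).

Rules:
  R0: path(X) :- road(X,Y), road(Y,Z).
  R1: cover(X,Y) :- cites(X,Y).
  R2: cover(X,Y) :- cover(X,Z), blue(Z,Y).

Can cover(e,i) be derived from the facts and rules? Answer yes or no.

round 1: derive cover(a,a) via R1 from cites(a,a)
round 1: derive cover(a,g) via R1 from cites(a,g)
round 1: derive cover(a,i) via R1 from cites(a,i)
round 1: derive cover(c,a) via R1 from cites(c,a)
round 1: derive cover(c,c) via R1 from cites(c,c)
round 1: derive cover(e,h) via R1 from cites(e,h)
round 1: derive cover(g,e) via R1 from cites(g,e)
round 1: derive cover(g,h) via R1 from cites(g,h)
round 1: derive cover(h,c) via R1 from cites(h,c)
round 1: derive cover(h,e) via R1 from cites(h,e)
round 1: derive cover(i,c) via R1 from cites(i,c)
round 1: derive cover(i,e) via R1 from cites(i,e)
round 1: derive cover(i,g) via R1 from cites(i,g)
round 1: derive cover(i,i) via R1 from cites(i,i)
round 2: derive cover(a,c) via R2 from cover(a,g), blue(g,c)
round 2: derive cover(a,e) via R2 from cover(a,a), blue(a,e)
round 2: derive cover(c,e) via R2 from cover(c,a), blue(a,e)
round 2: derive cover(c,g) via R2 from cover(c,c), blue(c,g)
round 2: derive cover(e,g) via R2 from cover(e,h), blue(h,g)
round 2: derive cover(g,a) via R2 from cover(g,e), blue(e,a)
round 2: derive cover(g,b) via R2 from cover(g,e), blue(e,b)
round 2: derive cover(g,g) via R2 from cover(g,e), blue(e,g)
round 2: derive cover(h,a) via R2 from cover(h,c), blue(c,a)
round 2: derive cover(h,b) via R2 from cover(h,e), blue(e,b)
round 2: derive cover(h,g) via R2 from cover(h,c), blue(c,g)
round 2: derive cover(h,h) via R2 from cover(h,e), blue(e,h)
round 2: derive cover(i,a) via R2 from cover(i,c), blue(c,a)
round 2: derive cover(i,b) via R2 from cover(i,e), blue(e,b)
round 2: derive cover(i,h) via R2 from cover(i,e), blue(e,h)
round 3: derive cover(a,b) via R2 from cover(a,e), blue(e,b)
round 3: derive cover(a,h) via R2 from cover(a,e), blue(e,h)
round 3: derive cover(c,b) via R2 from cover(c,e), blue(e,b)
round 3: derive cover(c,h) via R2 from cover(c,e), blue(e,h)
round 3: derive cover(e,c) via R2 from cover(e,g), blue(g,c)
round 3: derive cover(g,c) via R2 from cover(g,g), blue(g,c)
round 4: derive cover(e,a) via R2 from cover(e,c), blue(c,a)
round 5: derive cover(e,e) via R2 from cover(e,a), blue(a,e)
round 6: derive cover(e,b) via R2 from cover(e,e), blue(e,b)

no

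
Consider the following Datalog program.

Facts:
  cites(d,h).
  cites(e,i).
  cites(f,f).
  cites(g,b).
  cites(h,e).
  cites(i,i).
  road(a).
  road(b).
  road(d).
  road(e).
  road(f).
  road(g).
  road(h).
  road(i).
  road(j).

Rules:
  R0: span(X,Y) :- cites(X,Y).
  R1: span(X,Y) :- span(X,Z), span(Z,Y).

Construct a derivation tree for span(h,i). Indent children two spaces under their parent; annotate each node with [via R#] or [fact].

round 1: derive span(d,h) via R0 from cites(d,h)
round 1: derive span(e,i) via R0 from cites(e,i)
round 1: derive span(f,f) via R0 from cites(f,f)
round 1: derive span(g,b) via R0 from cites(g,b)
round 1: derive span(h,e) via R0 from cites(h,e)
round 1: derive span(i,i) via R0 from cites(i,i)
round 2: derive span(d,e) via R1 from span(d,h), span(h,e)
round 2: derive span(h,i) via R1 from span(h,e), span(e,i)
round 3: derive span(d,i) via R1 from span(d,e), span(e,i)

span(h,i)  [via R1]
  span(h,e)  [via R0]
    cites(h,e)  [fact]
  span(e,i)  [via R0]
    cites(e,i)  [fact]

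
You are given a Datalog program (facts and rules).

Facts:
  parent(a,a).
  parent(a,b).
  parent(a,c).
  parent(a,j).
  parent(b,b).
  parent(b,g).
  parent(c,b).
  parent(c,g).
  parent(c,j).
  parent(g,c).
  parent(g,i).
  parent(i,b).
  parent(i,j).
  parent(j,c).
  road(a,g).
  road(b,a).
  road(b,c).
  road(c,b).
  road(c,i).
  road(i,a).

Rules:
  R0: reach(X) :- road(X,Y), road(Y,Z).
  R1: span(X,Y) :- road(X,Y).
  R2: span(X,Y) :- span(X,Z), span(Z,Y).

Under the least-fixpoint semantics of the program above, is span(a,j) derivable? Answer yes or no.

round 1: derive span(a,g) via R1 from road(a,g)
round 1: derive span(b,a) via R1 from road(b,a)
round 1: derive span(b,c) via R1 from road(b,c)
round 1: derive span(c,b) via R1 from road(c,b)
round 1: derive span(c,i) via R1 from road(c,i)
round 1: derive span(i,a) via R1 from road(i,a)
round 2: derive span(b,b) via R2 from span(b,c), span(c,b)
round 2: derive span(b,g) via R2 from span(b,a), span(a,g)
round 2: derive span(b,i) via R2 from span(b,c), span(c,i)
round 2: derive span(c,a) via R2 from span(c,b), span(b,a)
round 2: derive span(c,c) via R2 from span(c,b), span(b,c)
round 2: derive span(i,g) via R2 from span(i,a), span(a,g)
round 3: derive span(c,g) via R2 from span(c,a), span(a,g)

no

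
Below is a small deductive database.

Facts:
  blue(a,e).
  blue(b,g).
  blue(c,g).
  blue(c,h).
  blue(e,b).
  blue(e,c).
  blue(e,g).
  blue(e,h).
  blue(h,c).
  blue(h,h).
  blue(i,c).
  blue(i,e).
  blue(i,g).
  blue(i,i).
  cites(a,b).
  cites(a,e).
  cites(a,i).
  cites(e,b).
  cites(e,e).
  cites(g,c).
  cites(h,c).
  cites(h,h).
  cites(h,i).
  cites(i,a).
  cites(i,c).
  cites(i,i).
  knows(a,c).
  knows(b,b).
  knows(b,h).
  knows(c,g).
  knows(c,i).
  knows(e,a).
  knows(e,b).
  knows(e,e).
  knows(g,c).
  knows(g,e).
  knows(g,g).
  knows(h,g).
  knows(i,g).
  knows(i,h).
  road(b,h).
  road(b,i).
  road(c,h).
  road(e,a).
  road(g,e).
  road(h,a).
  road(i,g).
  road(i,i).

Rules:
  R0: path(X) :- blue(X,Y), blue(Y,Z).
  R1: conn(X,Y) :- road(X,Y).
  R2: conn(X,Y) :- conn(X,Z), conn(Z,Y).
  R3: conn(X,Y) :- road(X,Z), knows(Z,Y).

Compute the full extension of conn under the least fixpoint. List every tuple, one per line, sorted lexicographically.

conn(b,a)
conn(b,b)
conn(b,c)
conn(b,e)
conn(b,g)
conn(b,h)
conn(b,i)
conn(c,a)
conn(c,b)
conn(c,c)
conn(c,e)
conn(c,g)
conn(c,h)
conn(c,i)
conn(e,a)
conn(e,b)
conn(e,c)
conn(e,e)
conn(e,g)
conn(e,h)
conn(e,i)
conn(g,a)
conn(g,b)
conn(g,c)
conn(g,e)
conn(g,g)
conn(g,h)
conn(g,i)
conn(h,a)
conn(h,b)
conn(h,c)
conn(h,e)
conn(h,g)
conn(h,h)
conn(h,i)
conn(i,a)
conn(i,b)
conn(i,c)
conn(i,e)
conn(i,g)
conn(i,h)
conn(i,i)

round 1: derive conn(b,h) via R1 from road(b,h)
round 1: derive conn(b,i) via R1 from road(b,i)
round 1: derive conn(c,h) via R1 from road(c,h)
round 1: derive conn(e,a) via R1 from road(e,a)
round 1: derive conn(g,e) via R1 from road(g,e)
round 1: derive conn(h,a) via R1 from road(h,a)
round 1: derive conn(i,g) via R1 from road(i,g)
round 1: derive conn(i,i) via R1 from road(i,i)
round 1: derive conn(b,g) via R3 from road(b,h), knows(h,g)
round 1: derive conn(c,g) via R3 from road(c,h), knows(h,g)
round 1: derive conn(e,c) via R3 from road(e,a), knows(a,c)
round 1: derive conn(g,a) via R3 from road(g,e), knows(e,a)
round 1: derive conn(g,b) via R3 from road(g,e), knows(e,b)
round 1: derive conn(h,c) via R3 from road(h,a), knows(a,c)
round 1: derive conn(i,c) via R3 from road(i,g), knows(g,c)
round 1: derive conn(i,e) via R3 from road(i,g), knows(g,e)
round 1: derive conn(i,h) via R3 from road(i,i), knows(i,h)
round 2: derive conn(b,a) via R2 from conn(b,g), conn(g,a)
round 2: derive conn(b,b) via R2 from conn(b,g), conn(g,b)
round 2: derive conn(b,c) via R2 from conn(b,h), conn(h,c)
round 2: derive conn(b,e) via R2 from conn(b,g), conn(g,e)
round 2: derive conn(c,a) via R2 from conn(c,g), conn(g,a)
round 2: derive conn(c,b) via R2 from conn(c,g), conn(g,b)
round 2: derive conn(c,c) via R2 from conn(c,h), conn(h,c)
round 2: derive conn(c,e) via R2 from conn(c,g), conn(g,e)
round 2: derive conn(e,g) via R2 from conn(e,c), conn(c,g)
round 2: derive conn(e,h) via R2 from conn(e,c), conn(c,h)
round 2: derive conn(g,c) via R2 from conn(g,e), conn(e,c)
round 2: derive conn(g,g) via R2 from conn(g,b), conn(b,g)
round 2: derive conn(g,h) via R2 from conn(g,b), conn(b,h)
round 2: derive conn(g,i) via R2 from conn(g,b), conn(b,i)
round 2: derive conn(h,g) via R2 from conn(h,c), conn(c,g)
round 2: derive conn(h,h) via R2 from conn(h,c), conn(c,h)
round 2: derive conn(i,a) via R2 from conn(i,e), conn(e,a)
round 2: derive conn(i,b) via R2 from conn(i,g), conn(g,b)
round 3: derive conn(c,i) via R2 from conn(c,b), conn(b,i)
round 3: derive conn(e,b) via R2 from conn(e,c), conn(c,b)
round 3: derive conn(e,e) via R2 from conn(e,c), conn(c,e)
round 3: derive conn(e,i) via R2 from conn(e,g), conn(g,i)
round 3: derive conn(h,b) via R2 from conn(h,c), conn(c,b)
round 3: derive conn(h,e) via R2 from conn(h,c), conn(c,e)
round 3: derive conn(h,i) via R2 from conn(h,g), conn(g,i)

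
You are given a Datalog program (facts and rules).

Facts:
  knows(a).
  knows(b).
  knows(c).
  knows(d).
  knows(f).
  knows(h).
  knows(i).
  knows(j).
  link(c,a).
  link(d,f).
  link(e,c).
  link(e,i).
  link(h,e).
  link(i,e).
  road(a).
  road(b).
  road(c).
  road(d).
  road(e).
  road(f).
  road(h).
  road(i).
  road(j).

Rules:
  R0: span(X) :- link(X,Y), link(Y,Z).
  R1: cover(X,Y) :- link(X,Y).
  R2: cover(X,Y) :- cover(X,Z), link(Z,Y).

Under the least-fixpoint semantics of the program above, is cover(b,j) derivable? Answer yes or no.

round 1: derive cover(c,a) via R1 from link(c,a)
round 1: derive cover(d,f) via R1 from link(d,f)
round 1: derive cover(e,c) via R1 from link(e,c)
round 1: derive cover(e,i) via R1 from link(e,i)
round 1: derive cover(h,e) via R1 from link(h,e)
round 1: derive cover(i,e) via R1 from link(i,e)
round 2: derive cover(e,a) via R2 from cover(e,c), link(c,a)
round 2: derive cover(e,e) via R2 from cover(e,i), link(i,e)
round 2: derive cover(h,c) via R2 from cover(h,e), link(e,c)
round 2: derive cover(h,i) via R2 from cover(h,e), link(e,i)
round 2: derive cover(i,c) via R2 from cover(i,e), link(e,c)
round 2: derive cover(i,i) via R2 from cover(i,e), link(e,i)
round 3: derive cover(h,a) via R2 from cover(h,c), link(c,a)
round 3: derive cover(i,a) via R2 from cover(i,c), link(c,a)

no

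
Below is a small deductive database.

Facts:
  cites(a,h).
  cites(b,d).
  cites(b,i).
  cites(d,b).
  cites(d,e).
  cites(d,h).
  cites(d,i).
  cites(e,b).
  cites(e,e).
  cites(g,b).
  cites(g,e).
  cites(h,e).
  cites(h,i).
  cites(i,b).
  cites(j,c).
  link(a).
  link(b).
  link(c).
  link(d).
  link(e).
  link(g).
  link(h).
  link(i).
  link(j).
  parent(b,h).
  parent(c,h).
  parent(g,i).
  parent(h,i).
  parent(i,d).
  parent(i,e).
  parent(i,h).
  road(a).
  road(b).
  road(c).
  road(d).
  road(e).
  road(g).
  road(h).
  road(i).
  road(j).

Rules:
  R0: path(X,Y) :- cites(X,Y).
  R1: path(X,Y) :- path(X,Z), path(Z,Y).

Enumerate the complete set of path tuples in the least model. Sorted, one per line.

round 1: derive path(a,h) via R0 from cites(a,h)
round 1: derive path(b,d) via R0 from cites(b,d)
round 1: derive path(b,i) via R0 from cites(b,i)
round 1: derive path(d,b) via R0 from cites(d,b)
round 1: derive path(d,e) via R0 from cites(d,e)
round 1: derive path(d,h) via R0 from cites(d,h)
round 1: derive path(d,i) via R0 from cites(d,i)
round 1: derive path(e,b) via R0 from cites(e,b)
round 1: derive path(e,e) via R0 from cites(e,e)
round 1: derive path(g,b) via R0 from cites(g,b)
round 1: derive path(g,e) via R0 from cites(g,e)
round 1: derive path(h,e) via R0 from cites(h,e)
round 1: derive path(h,i) via R0 from cites(h,i)
round 1: derive path(i,b) via R0 from cites(i,b)
round 1: derive path(j,c) via R0 from cites(j,c)
round 2: derive path(a,e) via R1 from path(a,h), path(h,e)
round 2: derive path(a,i) via R1 from path(a,h), path(h,i)
round 2: derive path(b,b) via R1 from path(b,d), path(d,b)
round 2: derive path(b,e) via R1 from path(b,d), path(d,e)
round 2: derive path(b,h) via R1 from path(b,d), path(d,h)
round 2: derive path(d,d) via R1 from path(d,b), path(b,d)
round 2: derive path(e,d) via R1 from path(e,b), path(b,d)
round 2: derive path(e,i) via R1 from path(e,b), path(b,i)
round 2: derive path(g,d) via R1 from path(g,b), path(b,d)
round 2: derive path(g,i) via R1 from path(g,b), path(b,i)
round 2: derive path(h,b) via R1 from path(h,e), path(e,b)
round 2: derive path(i,d) via R1 from path(i,b), path(b,d)
round 2: derive path(i,i) via R1 from path(i,b), path(b,i)
round 3: derive path(a,b) via R1 from path(a,e), path(e,b)
round 3: derive path(a,d) via R1 from path(a,e), path(e,d)
round 3: derive path(e,h) via R1 from path(e,b), path(b,h)
round 3: derive path(g,h) via R1 from path(g,b), path(b,h)
round 3: derive path(h,d) via R1 from path(h,b), path(b,d)
round 3: derive path(h,h) via R1 from path(h,b), path(b,h)
round 3: derive path(i,e) via R1 from path(i,b), path(b,e)
round 3: derive path(i,h) via R1 from path(i,b), path(b,h)

path(a,b)
path(a,d)
path(a,e)
path(a,h)
path(a,i)
path(b,b)
path(b,d)
path(b,e)
path(b,h)
path(b,i)
path(d,b)
path(d,d)
path(d,e)
path(d,h)
path(d,i)
path(e,b)
path(e,d)
path(e,e)
path(e,h)
path(e,i)
path(g,b)
path(g,d)
path(g,e)
path(g,h)
path(g,i)
path(h,b)
path(h,d)
path(h,e)
path(h,h)
path(h,i)
path(i,b)
path(i,d)
path(i,e)
path(i,h)
path(i,i)
path(j,c)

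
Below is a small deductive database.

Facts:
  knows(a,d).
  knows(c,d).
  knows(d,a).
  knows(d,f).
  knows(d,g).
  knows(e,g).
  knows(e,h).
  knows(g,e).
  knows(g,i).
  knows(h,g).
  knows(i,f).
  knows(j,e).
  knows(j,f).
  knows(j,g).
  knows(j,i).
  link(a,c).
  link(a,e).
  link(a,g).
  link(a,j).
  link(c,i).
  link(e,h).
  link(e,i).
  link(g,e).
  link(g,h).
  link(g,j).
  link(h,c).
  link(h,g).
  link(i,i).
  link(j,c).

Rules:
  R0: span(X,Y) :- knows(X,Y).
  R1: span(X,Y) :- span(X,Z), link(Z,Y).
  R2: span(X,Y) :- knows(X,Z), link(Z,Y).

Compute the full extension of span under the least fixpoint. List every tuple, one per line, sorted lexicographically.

span(a,d)
span(c,d)
span(d,a)
span(d,c)
span(d,e)
span(d,f)
span(d,g)
span(d,h)
span(d,i)
span(d,j)
span(e,c)
span(e,e)
span(e,g)
span(e,h)
span(e,i)
span(e,j)
span(g,c)
span(g,e)
span(g,g)
span(g,h)
span(g,i)
span(g,j)
span(h,c)
span(h,e)
span(h,g)
span(h,h)
span(h,i)
span(h,j)
span(i,f)
span(j,c)
span(j,e)
span(j,f)
span(j,g)
span(j,h)
span(j,i)
span(j,j)

round 1: derive span(a,d) via R0 from knows(a,d)
round 1: derive span(c,d) via R0 from knows(c,d)
round 1: derive span(d,a) via R0 from knows(d,a)
round 1: derive span(d,f) via R0 from knows(d,f)
round 1: derive span(d,g) via R0 from knows(d,g)
round 1: derive span(e,g) via R0 from knows(e,g)
round 1: derive span(e,h) via R0 from knows(e,h)
round 1: derive span(g,e) via R0 from knows(g,e)
round 1: derive span(g,i) via R0 from knows(g,i)
round 1: derive span(h,g) via R0 from knows(h,g)
round 1: derive span(i,f) via R0 from knows(i,f)
round 1: derive span(j,e) via R0 from knows(j,e)
round 1: derive span(j,f) via R0 from knows(j,f)
round 1: derive span(j,g) via R0 from knows(j,g)
round 1: derive span(j,i) via R0 from knows(j,i)
round 1: derive span(d,c) via R2 from knows(d,a), link(a,c)
round 1: derive span(d,e) via R2 from knows(d,a), link(a,e)
round 1: derive span(d,h) via R2 from knows(d,g), link(g,h)
round 1: derive span(d,j) via R2 from knows(d,a), link(a,j)
round 1: derive span(e,c) via R2 from knows(e,h), link(h,c)
round 1: derive span(e,e) via R2 from knows(e,g), link(g,e)
round 1: derive span(e,j) via R2 from knows(e,g), link(g,j)
round 1: derive span(g,h) via R2 from knows(g,e), link(e,h)
round 1: derive span(h,e) via R2 from knows(h,g), link(g,e)
round 1: derive span(h,h) via R2 from knows(h,g), link(g,h)
round 1: derive span(h,j) via R2 from knows(h,g), link(g,j)
round 1: derive span(j,h) via R2 from knows(j,e), link(e,h)
round 1: derive span(j,j) via R2 from knows(j,g), link(g,j)
round 2: derive span(d,i) via R1 from span(d,c), link(c,i)
round 2: derive span(e,i) via R1 from span(e,c), link(c,i)
round 2: derive span(g,c) via R1 from span(g,h), link(h,c)
round 2: derive span(g,g) via R1 from span(g,h), link(h,g)
round 2: derive span(h,c) via R1 from span(h,h), link(h,c)
round 2: derive span(h,i) via R1 from span(h,e), link(e,i)
round 2: derive span(j,c) via R1 from span(j,h), link(h,c)
round 3: derive span(g,j) via R1 from span(g,g), link(g,j)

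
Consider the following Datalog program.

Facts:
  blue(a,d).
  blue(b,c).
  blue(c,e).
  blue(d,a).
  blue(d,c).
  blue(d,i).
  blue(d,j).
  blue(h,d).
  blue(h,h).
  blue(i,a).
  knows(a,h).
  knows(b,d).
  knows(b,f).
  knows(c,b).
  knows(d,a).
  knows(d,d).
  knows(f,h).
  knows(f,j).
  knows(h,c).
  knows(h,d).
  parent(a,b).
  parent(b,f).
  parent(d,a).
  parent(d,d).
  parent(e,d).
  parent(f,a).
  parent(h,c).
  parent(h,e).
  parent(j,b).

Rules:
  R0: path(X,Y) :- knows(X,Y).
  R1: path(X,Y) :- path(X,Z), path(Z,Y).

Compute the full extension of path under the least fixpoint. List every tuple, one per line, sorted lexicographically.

round 1: derive path(a,h) via R0 from knows(a,h)
round 1: derive path(b,d) via R0 from knows(b,d)
round 1: derive path(b,f) via R0 from knows(b,f)
round 1: derive path(c,b) via R0 from knows(c,b)
round 1: derive path(d,a) via R0 from knows(d,a)
round 1: derive path(d,d) via R0 from knows(d,d)
round 1: derive path(f,h) via R0 from knows(f,h)
round 1: derive path(f,j) via R0 from knows(f,j)
round 1: derive path(h,c) via R0 from knows(h,c)
round 1: derive path(h,d) via R0 from knows(h,d)
round 2: derive path(a,c) via R1 from path(a,h), path(h,c)
round 2: derive path(a,d) via R1 from path(a,h), path(h,d)
round 2: derive path(b,a) via R1 from path(b,d), path(d,a)
round 2: derive path(b,h) via R1 from path(b,f), path(f,h)
round 2: derive path(b,j) via R1 from path(b,f), path(f,j)
round 2: derive path(c,d) via R1 from path(c,b), path(b,d)
round 2: derive path(c,f) via R1 from path(c,b), path(b,f)
round 2: derive path(d,h) via R1 from path(d,a), path(a,h)
round 2: derive path(f,c) via R1 from path(f,h), path(h,c)
round 2: derive path(f,d) via R1 from path(f,h), path(h,d)
round 2: derive path(h,a) via R1 from path(h,d), path(d,a)
round 2: derive path(h,b) via R1 from path(h,c), path(c,b)
round 3: derive path(a,a) via R1 from path(a,d), path(d,a)
round 3: derive path(a,b) via R1 from path(a,c), path(c,b)
round 3: derive path(a,f) via R1 from path(a,c), path(c,f)
round 3: derive path(b,b) via R1 from path(b,h), path(h,b)
round 3: derive path(b,c) via R1 from path(b,a), path(a,c)
round 3: derive path(c,a) via R1 from path(c,b), path(b,a)
round 3: derive path(c,c) via R1 from path(c,f), path(f,c)
round 3: derive path(c,h) via R1 from path(c,b), path(b,h)
round 3: derive path(c,j) via R1 from path(c,b), path(b,j)
round 3: derive path(d,b) via R1 from path(d,h), path(h,b)
round 3: derive path(d,c) via R1 from path(d,a), path(a,c)
round 3: derive path(f,a) via R1 from path(f,d), path(d,a)
round 3: derive path(f,b) via R1 from path(f,c), path(c,b)
round 3: derive path(f,f) via R1 from path(f,c), path(c,f)
round 3: derive path(h,f) via R1 from path(h,b), path(b,f)
round 3: derive path(h,h) via R1 from path(h,a), path(a,h)
round 3: derive path(h,j) via R1 from path(h,b), path(b,j)
round 4: derive path(a,j) via R1 from path(a,b), path(b,j)
round 4: derive path(d,f) via R1 from path(d,a), path(a,f)
round 4: derive path(d,j) via R1 from path(d,b), path(b,j)

path(a,a)
path(a,b)
path(a,c)
path(a,d)
path(a,f)
path(a,h)
path(a,j)
path(b,a)
path(b,b)
path(b,c)
path(b,d)
path(b,f)
path(b,h)
path(b,j)
path(c,a)
path(c,b)
path(c,c)
path(c,d)
path(c,f)
path(c,h)
path(c,j)
path(d,a)
path(d,b)
path(d,c)
path(d,d)
path(d,f)
path(d,h)
path(d,j)
path(f,a)
path(f,b)
path(f,c)
path(f,d)
path(f,f)
path(f,h)
path(f,j)
path(h,a)
path(h,b)
path(h,c)
path(h,d)
path(h,f)
path(h,h)
path(h,j)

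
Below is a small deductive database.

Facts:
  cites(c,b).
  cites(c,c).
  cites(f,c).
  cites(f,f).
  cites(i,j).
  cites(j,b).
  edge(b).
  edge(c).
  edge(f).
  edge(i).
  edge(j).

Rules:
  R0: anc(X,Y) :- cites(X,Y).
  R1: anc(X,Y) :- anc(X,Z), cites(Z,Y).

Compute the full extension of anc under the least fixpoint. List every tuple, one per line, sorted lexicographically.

anc(c,b)
anc(c,c)
anc(f,b)
anc(f,c)
anc(f,f)
anc(i,b)
anc(i,j)
anc(j,b)

round 1: derive anc(c,b) via R0 from cites(c,b)
round 1: derive anc(c,c) via R0 from cites(c,c)
round 1: derive anc(f,c) via R0 from cites(f,c)
round 1: derive anc(f,f) via R0 from cites(f,f)
round 1: derive anc(i,j) via R0 from cites(i,j)
round 1: derive anc(j,b) via R0 from cites(j,b)
round 2: derive anc(f,b) via R1 from anc(f,c), cites(c,b)
round 2: derive anc(i,b) via R1 from anc(i,j), cites(j,b)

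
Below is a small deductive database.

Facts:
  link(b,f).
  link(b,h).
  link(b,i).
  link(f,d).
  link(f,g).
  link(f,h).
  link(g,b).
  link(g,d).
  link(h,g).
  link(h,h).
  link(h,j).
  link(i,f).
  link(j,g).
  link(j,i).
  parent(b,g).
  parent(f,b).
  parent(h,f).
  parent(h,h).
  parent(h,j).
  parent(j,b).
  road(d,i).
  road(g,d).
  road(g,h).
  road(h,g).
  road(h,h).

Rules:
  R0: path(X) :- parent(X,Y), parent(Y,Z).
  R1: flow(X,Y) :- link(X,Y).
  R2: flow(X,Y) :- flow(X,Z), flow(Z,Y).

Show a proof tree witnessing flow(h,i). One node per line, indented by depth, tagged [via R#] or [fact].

round 1: derive flow(b,f) via R1 from link(b,f)
round 1: derive flow(b,h) via R1 from link(b,h)
round 1: derive flow(b,i) via R1 from link(b,i)
round 1: derive flow(f,d) via R1 from link(f,d)
round 1: derive flow(f,g) via R1 from link(f,g)
round 1: derive flow(f,h) via R1 from link(f,h)
round 1: derive flow(g,b) via R1 from link(g,b)
round 1: derive flow(g,d) via R1 from link(g,d)
round 1: derive flow(h,g) via R1 from link(h,g)
round 1: derive flow(h,h) via R1 from link(h,h)
round 1: derive flow(h,j) via R1 from link(h,j)
round 1: derive flow(i,f) via R1 from link(i,f)
round 1: derive flow(j,g) via R1 from link(j,g)
round 1: derive flow(j,i) via R1 from link(j,i)
round 2: derive flow(b,d) via R2 from flow(b,f), flow(f,d)
round 2: derive flow(b,g) via R2 from flow(b,f), flow(f,g)
round 2: derive flow(b,j) via R2 from flow(b,h), flow(h,j)
round 2: derive flow(f,b) via R2 from flow(f,g), flow(g,b)
round 2: derive flow(f,j) via R2 from flow(f,h), flow(h,j)
round 2: derive flow(g,f) via R2 from flow(g,b), flow(b,f)
round 2: derive flow(g,h) via R2 from flow(g,b), flow(b,h)
round 2: derive flow(g,i) via R2 from flow(g,b), flow(b,i)
round 2: derive flow(h,b) via R2 from flow(h,g), flow(g,b)
round 2: derive flow(h,d) via R2 from flow(h,g), flow(g,d)
round 2: derive flow(h,i) via R2 from flow(h,j), flow(j,i)
round 2: derive flow(i,d) via R2 from flow(i,f), flow(f,d)
round 2: derive flow(i,g) via R2 from flow(i,f), flow(f,g)
round 2: derive flow(i,h) via R2 from flow(i,f), flow(f,h)
round 2: derive flow(j,b) via R2 from flow(j,g), flow(g,b)
round 2: derive flow(j,d) via R2 from flow(j,g), flow(g,d)
round 2: derive flow(j,f) via R2 from flow(j,i), flow(i,f)
round 3: derive flow(b,b) via R2 from flow(b,f), flow(f,b)
round 3: derive flow(f,f) via R2 from flow(f,b), flow(b,f)
round 3: derive flow(f,i) via R2 from flow(f,b), flow(b,i)
round 3: derive flow(g,g) via R2 from flow(g,b), flow(b,g)
round 3: derive flow(g,j) via R2 from flow(g,b), flow(b,j)
round 3: derive flow(h,f) via R2 from flow(h,b), flow(b,f)
round 3: derive flow(i,b) via R2 from flow(i,f), flow(f,b)
round 3: derive flow(i,i) via R2 from flow(i,g), flow(g,i)
round 3: derive flow(i,j) via R2 from flow(i,f), flow(f,j)
round 3: derive flow(j,h) via R2 from flow(j,b), flow(b,h)
round 3: derive flow(j,j) via R2 from flow(j,b), flow(b,j)

flow(h,i)  [via R2]
  flow(h,j)  [via R1]
    link(h,j)  [fact]
  flow(j,i)  [via R1]
    link(j,i)  [fact]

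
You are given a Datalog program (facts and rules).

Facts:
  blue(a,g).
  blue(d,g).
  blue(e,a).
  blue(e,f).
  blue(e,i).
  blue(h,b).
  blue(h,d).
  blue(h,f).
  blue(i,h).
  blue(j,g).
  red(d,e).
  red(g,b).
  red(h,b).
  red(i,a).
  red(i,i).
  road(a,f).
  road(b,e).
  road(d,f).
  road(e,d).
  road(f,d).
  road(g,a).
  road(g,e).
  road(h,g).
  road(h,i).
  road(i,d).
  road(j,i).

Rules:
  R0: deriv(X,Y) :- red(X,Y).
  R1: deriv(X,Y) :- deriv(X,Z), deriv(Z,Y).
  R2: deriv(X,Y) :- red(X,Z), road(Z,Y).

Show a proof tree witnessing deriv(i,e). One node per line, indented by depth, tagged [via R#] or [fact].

deriv(i,e)  [via R1]
  deriv(i,d)  [via R2]
    red(i,i)  [fact]
    road(i,d)  [fact]
  deriv(d,e)  [via R0]
    red(d,e)  [fact]

round 1: derive deriv(d,e) via R0 from red(d,e)
round 1: derive deriv(g,b) via R0 from red(g,b)
round 1: derive deriv(h,b) via R0 from red(h,b)
round 1: derive deriv(i,a) via R0 from red(i,a)
round 1: derive deriv(i,i) via R0 from red(i,i)
round 1: derive deriv(d,d) via R2 from red(d,e), road(e,d)
round 1: derive deriv(g,e) via R2 from red(g,b), road(b,e)
round 1: derive deriv(h,e) via R2 from red(h,b), road(b,e)
round 1: derive deriv(i,d) via R2 from red(i,i), road(i,d)
round 1: derive deriv(i,f) via R2 from red(i,a), road(a,f)
round 2: derive deriv(i,e) via R1 from deriv(i,d), deriv(d,e)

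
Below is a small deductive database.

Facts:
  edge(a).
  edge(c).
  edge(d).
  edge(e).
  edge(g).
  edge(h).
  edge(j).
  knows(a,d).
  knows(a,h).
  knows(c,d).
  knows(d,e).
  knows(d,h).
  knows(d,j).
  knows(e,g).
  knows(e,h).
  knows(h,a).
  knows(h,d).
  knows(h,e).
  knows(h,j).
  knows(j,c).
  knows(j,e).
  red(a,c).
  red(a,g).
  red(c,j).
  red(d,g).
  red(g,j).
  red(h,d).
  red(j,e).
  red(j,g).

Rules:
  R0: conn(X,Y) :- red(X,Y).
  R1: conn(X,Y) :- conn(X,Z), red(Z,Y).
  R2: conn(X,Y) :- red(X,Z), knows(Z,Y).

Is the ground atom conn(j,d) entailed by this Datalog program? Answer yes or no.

round 1: derive conn(a,c) via R0 from red(a,c)
round 1: derive conn(a,g) via R0 from red(a,g)
round 1: derive conn(c,j) via R0 from red(c,j)
round 1: derive conn(d,g) via R0 from red(d,g)
round 1: derive conn(g,j) via R0 from red(g,j)
round 1: derive conn(h,d) via R0 from red(h,d)
round 1: derive conn(j,e) via R0 from red(j,e)
round 1: derive conn(j,g) via R0 from red(j,g)
round 1: derive conn(a,d) via R2 from red(a,c), knows(c,d)
round 1: derive conn(c,c) via R2 from red(c,j), knows(j,c)
round 1: derive conn(c,e) via R2 from red(c,j), knows(j,e)
round 1: derive conn(g,c) via R2 from red(g,j), knows(j,c)
round 1: derive conn(g,e) via R2 from red(g,j), knows(j,e)
round 1: derive conn(h,e) via R2 from red(h,d), knows(d,e)
round 1: derive conn(h,h) via R2 from red(h,d), knows(d,h)
round 1: derive conn(h,j) via R2 from red(h,d), knows(d,j)
round 1: derive conn(j,h) via R2 from red(j,e), knows(e,h)
round 2: derive conn(a,j) via R1 from conn(a,c), red(c,j)
round 2: derive conn(c,g) via R1 from conn(c,j), red(j,g)
round 2: derive conn(d,j) via R1 from conn(d,g), red(g,j)
round 2: derive conn(g,g) via R1 from conn(g,j), red(j,g)
round 2: derive conn(h,g) via R1 from conn(h,d), red(d,g)
round 2: derive conn(j,d) via R1 from conn(j,h), red(h,d)
round 2: derive conn(j,j) via R1 from conn(j,g), red(g,j)
round 3: derive conn(a,e) via R1 from conn(a,j), red(j,e)
round 3: derive conn(d,e) via R1 from conn(d,j), red(j,e)

yes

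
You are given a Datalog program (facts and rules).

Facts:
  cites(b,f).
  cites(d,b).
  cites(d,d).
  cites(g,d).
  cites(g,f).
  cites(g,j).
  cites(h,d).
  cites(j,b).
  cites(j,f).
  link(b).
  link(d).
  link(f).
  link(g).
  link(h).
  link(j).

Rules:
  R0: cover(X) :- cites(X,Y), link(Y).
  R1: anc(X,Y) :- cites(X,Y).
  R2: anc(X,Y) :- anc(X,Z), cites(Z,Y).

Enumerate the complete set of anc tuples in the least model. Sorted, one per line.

round 1: derive anc(b,f) via R1 from cites(b,f)
round 1: derive anc(d,b) via R1 from cites(d,b)
round 1: derive anc(d,d) via R1 from cites(d,d)
round 1: derive anc(g,d) via R1 from cites(g,d)
round 1: derive anc(g,f) via R1 from cites(g,f)
round 1: derive anc(g,j) via R1 from cites(g,j)
round 1: derive anc(h,d) via R1 from cites(h,d)
round 1: derive anc(j,b) via R1 from cites(j,b)
round 1: derive anc(j,f) via R1 from cites(j,f)
round 2: derive anc(d,f) via R2 from anc(d,b), cites(b,f)
round 2: derive anc(g,b) via R2 from anc(g,d), cites(d,b)
round 2: derive anc(h,b) via R2 from anc(h,d), cites(d,b)
round 3: derive anc(h,f) via R2 from anc(h,b), cites(b,f)

anc(b,f)
anc(d,b)
anc(d,d)
anc(d,f)
anc(g,b)
anc(g,d)
anc(g,f)
anc(g,j)
anc(h,b)
anc(h,d)
anc(h,f)
anc(j,b)
anc(j,f)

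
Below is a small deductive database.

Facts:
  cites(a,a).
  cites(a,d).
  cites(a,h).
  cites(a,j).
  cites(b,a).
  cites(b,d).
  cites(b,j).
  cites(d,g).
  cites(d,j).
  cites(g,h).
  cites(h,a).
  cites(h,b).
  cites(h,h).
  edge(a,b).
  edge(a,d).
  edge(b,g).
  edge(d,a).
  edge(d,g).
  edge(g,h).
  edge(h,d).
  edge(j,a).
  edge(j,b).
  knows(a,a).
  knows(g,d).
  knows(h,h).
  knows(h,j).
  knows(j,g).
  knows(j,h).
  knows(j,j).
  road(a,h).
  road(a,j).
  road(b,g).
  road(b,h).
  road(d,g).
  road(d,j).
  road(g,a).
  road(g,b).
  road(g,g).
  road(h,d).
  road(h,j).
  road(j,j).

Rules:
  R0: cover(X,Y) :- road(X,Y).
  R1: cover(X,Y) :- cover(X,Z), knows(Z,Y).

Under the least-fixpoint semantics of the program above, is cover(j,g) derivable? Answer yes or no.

yes

round 1: derive cover(a,h) via R0 from road(a,h)
round 1: derive cover(a,j) via R0 from road(a,j)
round 1: derive cover(b,g) via R0 from road(b,g)
round 1: derive cover(b,h) via R0 from road(b,h)
round 1: derive cover(d,g) via R0 from road(d,g)
round 1: derive cover(d,j) via R0 from road(d,j)
round 1: derive cover(g,a) via R0 from road(g,a)
round 1: derive cover(g,b) via R0 from road(g,b)
round 1: derive cover(g,g) via R0 from road(g,g)
round 1: derive cover(h,d) via R0 from road(h,d)
round 1: derive cover(h,j) via R0 from road(h,j)
round 1: derive cover(j,j) via R0 from road(j,j)
round 2: derive cover(a,g) via R1 from cover(a,j), knows(j,g)
round 2: derive cover(b,d) via R1 from cover(b,g), knows(g,d)
round 2: derive cover(b,j) via R1 from cover(b,h), knows(h,j)
round 2: derive cover(d,d) via R1 from cover(d,g), knows(g,d)
round 2: derive cover(d,h) via R1 from cover(d,j), knows(j,h)
round 2: derive cover(g,d) via R1 from cover(g,g), knows(g,d)
round 2: derive cover(h,g) via R1 from cover(h,j), knows(j,g)
round 2: derive cover(h,h) via R1 from cover(h,j), knows(j,h)
round 2: derive cover(j,g) via R1 from cover(j,j), knows(j,g)
round 2: derive cover(j,h) via R1 from cover(j,j), knows(j,h)
round 3: derive cover(a,d) via R1 from cover(a,g), knows(g,d)
round 3: derive cover(j,d) via R1 from cover(j,g), knows(g,d)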